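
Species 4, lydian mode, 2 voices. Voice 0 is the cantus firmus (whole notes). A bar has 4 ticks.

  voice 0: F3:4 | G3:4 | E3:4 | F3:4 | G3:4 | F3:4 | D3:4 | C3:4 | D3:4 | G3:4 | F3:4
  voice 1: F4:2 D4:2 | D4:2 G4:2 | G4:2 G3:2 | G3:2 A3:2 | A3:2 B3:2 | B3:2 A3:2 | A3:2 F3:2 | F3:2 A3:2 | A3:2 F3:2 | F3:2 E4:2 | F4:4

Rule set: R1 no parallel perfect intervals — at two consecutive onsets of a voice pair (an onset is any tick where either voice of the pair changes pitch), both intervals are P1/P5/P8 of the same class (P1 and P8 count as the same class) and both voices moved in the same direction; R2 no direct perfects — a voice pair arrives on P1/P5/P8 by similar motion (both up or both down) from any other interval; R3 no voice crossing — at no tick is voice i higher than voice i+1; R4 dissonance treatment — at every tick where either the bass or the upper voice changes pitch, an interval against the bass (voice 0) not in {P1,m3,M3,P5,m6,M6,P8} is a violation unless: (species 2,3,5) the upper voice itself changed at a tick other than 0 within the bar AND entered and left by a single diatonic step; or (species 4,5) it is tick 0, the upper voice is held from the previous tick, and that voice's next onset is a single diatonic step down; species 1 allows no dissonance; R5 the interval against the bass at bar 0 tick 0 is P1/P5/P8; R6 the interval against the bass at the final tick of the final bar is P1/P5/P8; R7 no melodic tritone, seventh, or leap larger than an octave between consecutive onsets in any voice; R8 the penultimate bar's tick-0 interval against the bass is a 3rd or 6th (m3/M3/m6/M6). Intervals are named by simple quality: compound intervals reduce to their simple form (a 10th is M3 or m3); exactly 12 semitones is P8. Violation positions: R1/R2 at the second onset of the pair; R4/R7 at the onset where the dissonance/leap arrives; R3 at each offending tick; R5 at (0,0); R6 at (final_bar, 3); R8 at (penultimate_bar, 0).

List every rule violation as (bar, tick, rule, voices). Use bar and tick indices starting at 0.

(3, 0, R4, (0, 1))
(4, 0, R4, (0, 1))
(7, 0, R4, (0, 1))
(9, 0, R3, (0, 1))
(9, 0, R4, (0, 1))
(9, 0, R8, (0, 1))
(9, 1, R3, (0, 1))
(9, 2, R7, (1,))

bar 0: v0=F3 v1=F4 downbeat P8
bar 1: v0=G3 v1=D4 downbeat P5
bar 2: v0=E3 v1=G4 downbeat m3
bar 3: v0=F3 v1=G3 downbeat M2
bar 4: v0=G3 v1=A3 downbeat M2
bar 5: v0=F3 v1=B3 downbeat TT
bar 6: v0=D3 v1=A3 downbeat P5
bar 7: v0=C3 v1=F3 downbeat P4
bar 8: v0=D3 v1=A3 downbeat P5
bar 9: v0=G3 v1=F3 downbeat M2
bar 10: v0=F3 v1=F4 downbeat P8
  -> R4 @ bar 3 tick 0 v(0, 1): F3/G3 M2 untreated
  -> R4 @ bar 4 tick 0 v(0, 1): G3/A3 M2 untreated
  -> R4 @ bar 7 tick 0 v(0, 1): C3/F3 P4 untreated
  -> R3 @ bar 9 tick 0 v(0, 1): G3 above F3
  -> R4 @ bar 9 tick 0 v(0, 1): G3/F3 M2 untreated
  -> R8 @ bar 9 tick 0 v(0, 1): penult M2 not 3rd/6th
  -> R3 @ bar 9 tick 1 v(0, 1): G3 above F3
  -> R7 @ bar 9 tick 2 v(1,): F3->E4 leap 11st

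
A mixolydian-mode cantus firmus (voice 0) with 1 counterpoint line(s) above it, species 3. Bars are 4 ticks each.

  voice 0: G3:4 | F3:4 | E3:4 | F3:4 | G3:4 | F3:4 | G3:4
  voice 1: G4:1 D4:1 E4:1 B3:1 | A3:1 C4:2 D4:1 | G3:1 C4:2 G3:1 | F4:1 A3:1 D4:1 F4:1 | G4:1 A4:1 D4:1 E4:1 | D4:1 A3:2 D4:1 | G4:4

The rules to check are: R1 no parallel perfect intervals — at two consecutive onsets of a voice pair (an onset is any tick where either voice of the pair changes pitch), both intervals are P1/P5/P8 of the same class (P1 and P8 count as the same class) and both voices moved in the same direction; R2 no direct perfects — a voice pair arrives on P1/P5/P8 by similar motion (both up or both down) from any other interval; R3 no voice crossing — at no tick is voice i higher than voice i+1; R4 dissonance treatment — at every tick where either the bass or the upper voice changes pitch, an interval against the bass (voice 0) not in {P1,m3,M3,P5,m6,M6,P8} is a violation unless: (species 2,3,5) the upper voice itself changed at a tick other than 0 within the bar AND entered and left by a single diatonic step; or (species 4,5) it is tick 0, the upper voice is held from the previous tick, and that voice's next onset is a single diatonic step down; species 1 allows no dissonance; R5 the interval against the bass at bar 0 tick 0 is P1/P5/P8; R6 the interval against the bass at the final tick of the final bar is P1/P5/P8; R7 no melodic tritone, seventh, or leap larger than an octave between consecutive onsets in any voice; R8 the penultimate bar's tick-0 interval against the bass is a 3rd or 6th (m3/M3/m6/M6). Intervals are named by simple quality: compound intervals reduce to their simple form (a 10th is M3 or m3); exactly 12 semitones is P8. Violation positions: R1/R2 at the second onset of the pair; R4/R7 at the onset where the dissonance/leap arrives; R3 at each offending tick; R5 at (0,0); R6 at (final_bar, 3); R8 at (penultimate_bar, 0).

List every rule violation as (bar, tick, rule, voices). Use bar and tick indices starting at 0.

bar 0: v0=G3 v1=G4 downbeat P8
bar 1: v0=F3 v1=A3 downbeat M3
bar 2: v0=E3 v1=G3 downbeat m3
bar 3: v0=F3 v1=F4 downbeat P8
bar 4: v0=G3 v1=G4 downbeat P8
bar 5: v0=F3 v1=D4 downbeat M6
bar 6: v0=G3 v1=G4 downbeat P8
  -> R2 @ bar 3 tick 0 v(0, 1): E3/G3 m3 -> F3/F4 P8 similar
  -> R7 @ bar 3 tick 0 v(1,): G3->F4 leap 10st
  -> R1 @ bar 4 tick 0 v(0, 1): F3/F4 P8 -> G3/G4 P8 similar
  -> R4 @ bar 4 tick 1 v(0, 1): G3/A4 M2 untreated
  -> R2 @ bar 6 tick 0 v(0, 1): F3/D4 M6 -> G3/G4 P8 similar

(3, 0, R2, (0, 1))
(3, 0, R7, (1,))
(4, 0, R1, (0, 1))
(4, 1, R4, (0, 1))
(6, 0, R2, (0, 1))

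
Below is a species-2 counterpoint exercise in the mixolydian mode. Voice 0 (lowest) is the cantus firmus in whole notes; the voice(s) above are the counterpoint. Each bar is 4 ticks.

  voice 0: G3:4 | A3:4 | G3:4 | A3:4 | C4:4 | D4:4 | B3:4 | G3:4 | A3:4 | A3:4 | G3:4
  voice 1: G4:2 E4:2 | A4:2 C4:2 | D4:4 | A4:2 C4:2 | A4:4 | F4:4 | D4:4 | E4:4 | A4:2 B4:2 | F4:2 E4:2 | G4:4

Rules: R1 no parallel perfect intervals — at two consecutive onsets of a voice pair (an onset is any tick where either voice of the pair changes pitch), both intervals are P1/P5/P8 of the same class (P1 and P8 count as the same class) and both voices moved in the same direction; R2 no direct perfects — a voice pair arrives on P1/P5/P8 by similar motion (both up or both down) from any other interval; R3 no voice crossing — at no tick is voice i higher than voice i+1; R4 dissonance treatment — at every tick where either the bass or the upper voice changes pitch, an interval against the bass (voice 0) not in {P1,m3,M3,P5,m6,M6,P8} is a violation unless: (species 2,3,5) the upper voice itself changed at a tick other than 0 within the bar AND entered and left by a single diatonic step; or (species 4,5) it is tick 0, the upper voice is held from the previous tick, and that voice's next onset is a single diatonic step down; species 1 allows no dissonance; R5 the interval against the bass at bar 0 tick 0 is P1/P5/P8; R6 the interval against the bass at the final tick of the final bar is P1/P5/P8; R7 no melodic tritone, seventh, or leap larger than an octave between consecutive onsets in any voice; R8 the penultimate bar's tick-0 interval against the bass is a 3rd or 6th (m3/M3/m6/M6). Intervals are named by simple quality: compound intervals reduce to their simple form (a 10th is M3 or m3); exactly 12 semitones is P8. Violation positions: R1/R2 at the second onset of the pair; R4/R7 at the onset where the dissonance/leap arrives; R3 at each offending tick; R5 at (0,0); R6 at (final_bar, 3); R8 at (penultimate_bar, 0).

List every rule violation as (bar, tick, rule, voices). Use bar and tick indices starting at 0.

bar 0: v0=G3 v1=G4 downbeat P8
bar 1: v0=A3 v1=A4 downbeat P8
bar 2: v0=G3 v1=D4 downbeat P5
bar 3: v0=A3 v1=A4 downbeat P8
bar 4: v0=C4 v1=A4 downbeat M6
bar 5: v0=D4 v1=F4 downbeat m3
bar 6: v0=B3 v1=D4 downbeat m3
bar 7: v0=G3 v1=E4 downbeat M6
bar 8: v0=A3 v1=A4 downbeat P8
bar 9: v0=A3 v1=F4 downbeat m6
bar 10: v0=G3 v1=G4 downbeat P8
  -> R2 @ bar 1 tick 0 v(0, 1): G3/E4 M6 -> A3/A4 P8 similar
  -> R2 @ bar 3 tick 0 v(0, 1): G3/D4 P5 -> A3/A4 P8 similar
  -> R2 @ bar 8 tick 0 v(0, 1): G3/E4 M6 -> A3/A4 P8 similar
  -> R4 @ bar 8 tick 2 v(0, 1): A3/B4 M2 untreated
  -> R7 @ bar 9 tick 0 v(1,): B4->F4 leap 6st

(1, 0, R2, (0, 1))
(3, 0, R2, (0, 1))
(8, 0, R2, (0, 1))
(8, 2, R4, (0, 1))
(9, 0, R7, (1,))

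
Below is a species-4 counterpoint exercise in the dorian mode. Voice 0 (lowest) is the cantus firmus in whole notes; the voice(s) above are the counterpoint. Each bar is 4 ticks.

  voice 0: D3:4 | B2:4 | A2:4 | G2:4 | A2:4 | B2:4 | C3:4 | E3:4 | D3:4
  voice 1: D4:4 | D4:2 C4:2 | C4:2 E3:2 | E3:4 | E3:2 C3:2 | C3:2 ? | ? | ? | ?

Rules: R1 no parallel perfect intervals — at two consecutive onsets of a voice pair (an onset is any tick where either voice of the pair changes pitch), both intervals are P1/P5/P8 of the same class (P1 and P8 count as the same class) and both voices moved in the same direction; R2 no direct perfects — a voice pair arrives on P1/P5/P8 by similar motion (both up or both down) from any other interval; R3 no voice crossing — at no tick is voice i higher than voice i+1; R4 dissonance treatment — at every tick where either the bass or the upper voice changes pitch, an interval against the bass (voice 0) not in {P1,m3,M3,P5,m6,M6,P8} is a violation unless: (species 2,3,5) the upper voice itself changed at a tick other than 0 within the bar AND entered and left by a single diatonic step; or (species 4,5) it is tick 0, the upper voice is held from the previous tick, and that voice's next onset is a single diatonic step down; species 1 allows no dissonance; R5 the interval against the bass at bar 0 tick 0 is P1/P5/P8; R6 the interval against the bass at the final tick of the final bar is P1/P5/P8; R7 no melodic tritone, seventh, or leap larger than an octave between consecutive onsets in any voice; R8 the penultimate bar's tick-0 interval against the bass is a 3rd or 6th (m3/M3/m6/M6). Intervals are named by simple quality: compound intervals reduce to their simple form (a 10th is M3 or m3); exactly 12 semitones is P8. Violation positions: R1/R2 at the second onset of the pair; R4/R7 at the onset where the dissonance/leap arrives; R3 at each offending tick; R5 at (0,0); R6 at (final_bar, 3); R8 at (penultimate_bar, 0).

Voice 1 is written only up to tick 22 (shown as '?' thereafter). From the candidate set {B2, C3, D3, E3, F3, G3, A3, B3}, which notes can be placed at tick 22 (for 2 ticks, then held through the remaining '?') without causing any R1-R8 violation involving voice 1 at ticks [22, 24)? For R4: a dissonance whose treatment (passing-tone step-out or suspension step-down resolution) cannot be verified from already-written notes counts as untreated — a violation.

B2: legal
C3: legal
D3: legal
E3: violates R4
F3: violates R4
G3: legal
A3: violates R4
B3: violates R7

{B2, C3, D3, G3}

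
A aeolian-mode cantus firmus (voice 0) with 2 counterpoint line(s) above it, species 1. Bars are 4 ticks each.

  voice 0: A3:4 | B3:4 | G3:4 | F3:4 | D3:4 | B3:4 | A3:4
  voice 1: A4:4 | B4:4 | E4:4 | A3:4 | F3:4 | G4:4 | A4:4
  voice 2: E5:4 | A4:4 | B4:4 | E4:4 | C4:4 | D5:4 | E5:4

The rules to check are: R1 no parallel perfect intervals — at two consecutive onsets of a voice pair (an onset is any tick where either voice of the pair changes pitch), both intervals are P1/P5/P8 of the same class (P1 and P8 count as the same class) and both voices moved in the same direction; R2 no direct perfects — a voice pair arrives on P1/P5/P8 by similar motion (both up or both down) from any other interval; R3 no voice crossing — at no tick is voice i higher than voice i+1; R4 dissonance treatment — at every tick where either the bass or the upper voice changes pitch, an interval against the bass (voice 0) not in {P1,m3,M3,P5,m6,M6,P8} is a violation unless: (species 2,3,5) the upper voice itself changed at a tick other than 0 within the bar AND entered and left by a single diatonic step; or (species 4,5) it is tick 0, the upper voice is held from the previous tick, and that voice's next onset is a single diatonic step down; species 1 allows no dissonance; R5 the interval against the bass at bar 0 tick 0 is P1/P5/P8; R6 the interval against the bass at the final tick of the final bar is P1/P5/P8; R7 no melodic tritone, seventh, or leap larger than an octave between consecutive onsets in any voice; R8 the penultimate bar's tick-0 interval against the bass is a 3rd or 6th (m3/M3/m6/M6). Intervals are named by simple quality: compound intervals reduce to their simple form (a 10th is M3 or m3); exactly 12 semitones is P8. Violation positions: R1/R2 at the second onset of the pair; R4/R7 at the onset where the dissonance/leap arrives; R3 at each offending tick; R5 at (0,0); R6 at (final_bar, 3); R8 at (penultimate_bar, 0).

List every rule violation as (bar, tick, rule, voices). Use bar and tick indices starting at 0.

(1, 0, R1, (0, 1))
(1, 0, R3, (1, 2))
(1, 0, R4, (0, 2))
(1, 1, R3, (1, 2))
(1, 2, R3, (1, 2))
(1, 3, R3, (1, 2))
(3, 0, R1, (1, 2))
(3, 0, R4, (0, 2))
(4, 0, R1, (1, 2))
(4, 0, R4, (0, 2))
(5, 0, R1, (1, 2))
(5, 0, R7, (1,))
(5, 0, R7, (2,))
(6, 0, R1, (1, 2))

bar 0: v0=A3 v1=A4 v2=E5 downbeat P5
bar 1: v0=B3 v1=B4 v2=A4 downbeat m7
bar 2: v0=G3 v1=E4 v2=B4 downbeat M3
bar 3: v0=F3 v1=A3 v2=E4 downbeat M7
bar 4: v0=D3 v1=F3 v2=C4 downbeat m7
bar 5: v0=B3 v1=G4 v2=D5 downbeat m3
bar 6: v0=A3 v1=A4 v2=E5 downbeat P5
  -> R1 @ bar 1 tick 0 v(0, 1): A3/A4 P8 -> B3/B4 P8 similar
  -> R3 @ bar 1 tick 0 v(1, 2): B4 above A4
  -> R4 @ bar 1 tick 0 v(0, 2): B3/A4 m7 untreated
  -> R3 @ bar 1 tick 1 v(1, 2): B4 above A4
  -> R3 @ bar 1 tick 2 v(1, 2): B4 above A4
  -> R3 @ bar 1 tick 3 v(1, 2): B4 above A4
  -> R1 @ bar 3 tick 0 v(1, 2): E4/B4 P5 -> A3/E4 P5 similar
  -> R4 @ bar 3 tick 0 v(0, 2): F3/E4 M7 untreated
  -> R1 @ bar 4 tick 0 v(1, 2): A3/E4 P5 -> F3/C4 P5 similar
  -> R4 @ bar 4 tick 0 v(0, 2): D3/C4 m7 untreated
  -> R1 @ bar 5 tick 0 v(1, 2): F3/C4 P5 -> G4/D5 P5 similar
  -> R7 @ bar 5 tick 0 v(1,): F3->G4 leap 14st
  -> R7 @ bar 5 tick 0 v(2,): C4->D5 leap 14st
  -> R1 @ bar 6 tick 0 v(1, 2): G4/D5 P5 -> A4/E5 P5 similar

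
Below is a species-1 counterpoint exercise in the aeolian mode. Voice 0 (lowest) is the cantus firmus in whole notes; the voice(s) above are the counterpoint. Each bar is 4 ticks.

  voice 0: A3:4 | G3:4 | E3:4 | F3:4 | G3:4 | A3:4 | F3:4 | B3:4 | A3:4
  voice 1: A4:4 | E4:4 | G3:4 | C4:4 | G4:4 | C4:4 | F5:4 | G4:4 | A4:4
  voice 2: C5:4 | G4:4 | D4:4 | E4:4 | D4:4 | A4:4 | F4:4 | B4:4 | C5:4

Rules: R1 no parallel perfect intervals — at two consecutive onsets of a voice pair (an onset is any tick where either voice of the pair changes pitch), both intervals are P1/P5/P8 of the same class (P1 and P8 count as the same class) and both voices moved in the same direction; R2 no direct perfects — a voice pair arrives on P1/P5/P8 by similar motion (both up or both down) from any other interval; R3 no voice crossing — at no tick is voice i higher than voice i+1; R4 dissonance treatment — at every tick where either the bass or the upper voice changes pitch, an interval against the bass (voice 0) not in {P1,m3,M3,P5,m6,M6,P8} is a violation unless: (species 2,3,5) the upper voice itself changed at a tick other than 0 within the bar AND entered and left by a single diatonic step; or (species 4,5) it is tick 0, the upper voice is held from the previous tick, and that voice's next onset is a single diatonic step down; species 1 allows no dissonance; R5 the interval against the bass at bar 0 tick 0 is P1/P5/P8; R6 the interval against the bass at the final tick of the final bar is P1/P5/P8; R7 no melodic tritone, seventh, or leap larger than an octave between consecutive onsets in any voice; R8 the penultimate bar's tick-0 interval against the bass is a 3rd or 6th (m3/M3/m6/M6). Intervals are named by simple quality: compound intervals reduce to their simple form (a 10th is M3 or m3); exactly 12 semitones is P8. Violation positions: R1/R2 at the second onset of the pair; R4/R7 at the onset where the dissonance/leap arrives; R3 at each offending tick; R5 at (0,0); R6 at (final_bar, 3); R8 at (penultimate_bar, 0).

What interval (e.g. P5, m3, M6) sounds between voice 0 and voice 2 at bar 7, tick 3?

voice 0=B3 voice 2=B4 -> P8

P8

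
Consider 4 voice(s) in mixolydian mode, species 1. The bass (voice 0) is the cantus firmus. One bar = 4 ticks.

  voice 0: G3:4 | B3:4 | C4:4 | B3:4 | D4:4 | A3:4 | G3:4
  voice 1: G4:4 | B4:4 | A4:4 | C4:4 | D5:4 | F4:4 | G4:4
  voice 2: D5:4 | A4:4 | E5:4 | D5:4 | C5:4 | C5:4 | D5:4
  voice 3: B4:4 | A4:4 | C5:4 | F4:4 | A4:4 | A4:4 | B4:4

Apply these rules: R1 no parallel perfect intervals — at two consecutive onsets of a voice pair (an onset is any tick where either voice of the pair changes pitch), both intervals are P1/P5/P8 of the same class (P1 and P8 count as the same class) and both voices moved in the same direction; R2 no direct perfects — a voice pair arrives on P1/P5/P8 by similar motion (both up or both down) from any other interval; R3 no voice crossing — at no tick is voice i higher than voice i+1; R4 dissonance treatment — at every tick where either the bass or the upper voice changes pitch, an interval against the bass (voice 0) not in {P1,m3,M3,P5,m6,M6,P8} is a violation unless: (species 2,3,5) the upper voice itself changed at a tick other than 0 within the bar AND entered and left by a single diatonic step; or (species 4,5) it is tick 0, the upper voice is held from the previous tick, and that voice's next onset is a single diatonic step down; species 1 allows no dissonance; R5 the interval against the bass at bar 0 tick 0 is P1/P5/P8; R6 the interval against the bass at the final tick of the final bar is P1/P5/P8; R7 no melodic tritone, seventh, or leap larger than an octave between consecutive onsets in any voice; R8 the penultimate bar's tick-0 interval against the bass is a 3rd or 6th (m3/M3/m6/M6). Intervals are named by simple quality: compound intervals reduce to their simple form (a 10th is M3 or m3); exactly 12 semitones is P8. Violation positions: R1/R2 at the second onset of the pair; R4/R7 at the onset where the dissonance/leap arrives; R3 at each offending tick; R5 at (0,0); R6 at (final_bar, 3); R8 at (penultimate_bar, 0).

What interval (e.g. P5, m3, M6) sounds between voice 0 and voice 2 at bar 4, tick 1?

voice 0=D4 voice 2=C5 -> m7

m7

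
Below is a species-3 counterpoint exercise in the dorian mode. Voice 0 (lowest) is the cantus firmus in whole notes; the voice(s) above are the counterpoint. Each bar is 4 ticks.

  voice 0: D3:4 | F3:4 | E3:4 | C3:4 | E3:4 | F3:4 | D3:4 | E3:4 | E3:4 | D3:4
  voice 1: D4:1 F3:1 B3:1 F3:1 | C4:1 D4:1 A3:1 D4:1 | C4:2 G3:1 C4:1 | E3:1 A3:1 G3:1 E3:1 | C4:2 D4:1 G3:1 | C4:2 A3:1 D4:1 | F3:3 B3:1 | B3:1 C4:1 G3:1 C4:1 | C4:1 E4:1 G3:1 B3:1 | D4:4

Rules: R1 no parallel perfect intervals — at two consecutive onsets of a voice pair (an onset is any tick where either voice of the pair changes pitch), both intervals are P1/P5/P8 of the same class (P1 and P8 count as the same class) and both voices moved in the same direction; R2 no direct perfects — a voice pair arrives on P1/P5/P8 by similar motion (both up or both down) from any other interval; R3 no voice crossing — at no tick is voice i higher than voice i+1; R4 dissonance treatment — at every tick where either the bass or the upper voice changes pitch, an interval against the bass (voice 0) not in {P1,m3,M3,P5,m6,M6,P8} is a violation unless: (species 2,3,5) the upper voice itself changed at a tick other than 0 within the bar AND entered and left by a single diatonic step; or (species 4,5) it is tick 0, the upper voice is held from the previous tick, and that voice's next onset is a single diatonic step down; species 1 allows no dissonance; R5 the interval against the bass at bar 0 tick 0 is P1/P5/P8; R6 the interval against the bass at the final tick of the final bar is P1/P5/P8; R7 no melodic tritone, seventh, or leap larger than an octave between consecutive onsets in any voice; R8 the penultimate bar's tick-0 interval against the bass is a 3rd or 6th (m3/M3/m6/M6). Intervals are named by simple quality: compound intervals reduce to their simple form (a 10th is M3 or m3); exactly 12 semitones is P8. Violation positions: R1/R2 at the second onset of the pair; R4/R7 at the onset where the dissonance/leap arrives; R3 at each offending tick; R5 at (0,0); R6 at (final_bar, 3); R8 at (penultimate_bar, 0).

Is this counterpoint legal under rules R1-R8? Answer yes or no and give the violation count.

bar 0: v0=D3 v1=D4 (P8)
bar 1: v0=F3 v1=C4 (P5)
bar 2: v0=E3 v1=C4 (m6)
bar 3: v0=C3 v1=E3 (M3)
bar 4: v0=E3 v1=C4 (m6)
bar 5: v0=F3 v1=C4 (P5)
bar 6: v0=D3 v1=F3 (m3)
bar 7: v0=E3 v1=B3 (P5)
bar 8: v0=E3 v1=C4 (m6)
bar 9: v0=D3 v1=D4 (P8)
  R7 @ bar0.2: F3->B3 leap 6st
  R7 @ bar0.3: B3->F3 leap 6st
  R2 @ bar1.0: D3/F3 m3 -> F3/C4 P5 similar
  R4 @ bar4.2: E3/D4 m7 untreated
  R2 @ bar5.0: E3/G3 m3 -> F3/C4 P5 similar
  R7 @ bar6.3: F3->B3 leap 6st

No (6 violations)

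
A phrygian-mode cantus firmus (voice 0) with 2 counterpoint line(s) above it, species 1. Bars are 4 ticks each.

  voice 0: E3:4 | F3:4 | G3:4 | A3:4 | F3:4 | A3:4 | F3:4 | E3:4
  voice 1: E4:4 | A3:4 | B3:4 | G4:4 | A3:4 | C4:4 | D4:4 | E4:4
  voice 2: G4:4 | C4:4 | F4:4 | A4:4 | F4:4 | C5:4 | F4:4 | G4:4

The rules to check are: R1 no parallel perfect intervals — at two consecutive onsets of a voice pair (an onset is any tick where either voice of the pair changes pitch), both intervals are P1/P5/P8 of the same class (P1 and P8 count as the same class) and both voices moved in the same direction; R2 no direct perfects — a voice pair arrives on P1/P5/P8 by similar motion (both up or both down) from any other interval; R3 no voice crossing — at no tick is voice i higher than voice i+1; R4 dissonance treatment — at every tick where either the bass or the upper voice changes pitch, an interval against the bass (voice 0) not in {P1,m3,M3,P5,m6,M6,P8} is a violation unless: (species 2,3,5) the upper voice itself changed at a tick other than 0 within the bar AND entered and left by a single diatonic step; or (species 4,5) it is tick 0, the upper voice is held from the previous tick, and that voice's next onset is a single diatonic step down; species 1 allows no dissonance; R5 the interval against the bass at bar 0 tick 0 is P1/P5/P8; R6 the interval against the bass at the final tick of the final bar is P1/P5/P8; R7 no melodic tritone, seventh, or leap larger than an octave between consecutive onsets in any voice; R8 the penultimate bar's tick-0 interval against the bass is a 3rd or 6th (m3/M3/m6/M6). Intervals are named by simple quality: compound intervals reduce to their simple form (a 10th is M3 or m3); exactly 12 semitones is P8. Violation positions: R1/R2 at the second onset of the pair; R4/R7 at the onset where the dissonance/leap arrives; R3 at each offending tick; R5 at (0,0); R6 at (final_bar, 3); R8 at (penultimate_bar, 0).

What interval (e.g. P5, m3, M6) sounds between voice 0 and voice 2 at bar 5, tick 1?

voice 0=A3 voice 2=C5 -> m3

m3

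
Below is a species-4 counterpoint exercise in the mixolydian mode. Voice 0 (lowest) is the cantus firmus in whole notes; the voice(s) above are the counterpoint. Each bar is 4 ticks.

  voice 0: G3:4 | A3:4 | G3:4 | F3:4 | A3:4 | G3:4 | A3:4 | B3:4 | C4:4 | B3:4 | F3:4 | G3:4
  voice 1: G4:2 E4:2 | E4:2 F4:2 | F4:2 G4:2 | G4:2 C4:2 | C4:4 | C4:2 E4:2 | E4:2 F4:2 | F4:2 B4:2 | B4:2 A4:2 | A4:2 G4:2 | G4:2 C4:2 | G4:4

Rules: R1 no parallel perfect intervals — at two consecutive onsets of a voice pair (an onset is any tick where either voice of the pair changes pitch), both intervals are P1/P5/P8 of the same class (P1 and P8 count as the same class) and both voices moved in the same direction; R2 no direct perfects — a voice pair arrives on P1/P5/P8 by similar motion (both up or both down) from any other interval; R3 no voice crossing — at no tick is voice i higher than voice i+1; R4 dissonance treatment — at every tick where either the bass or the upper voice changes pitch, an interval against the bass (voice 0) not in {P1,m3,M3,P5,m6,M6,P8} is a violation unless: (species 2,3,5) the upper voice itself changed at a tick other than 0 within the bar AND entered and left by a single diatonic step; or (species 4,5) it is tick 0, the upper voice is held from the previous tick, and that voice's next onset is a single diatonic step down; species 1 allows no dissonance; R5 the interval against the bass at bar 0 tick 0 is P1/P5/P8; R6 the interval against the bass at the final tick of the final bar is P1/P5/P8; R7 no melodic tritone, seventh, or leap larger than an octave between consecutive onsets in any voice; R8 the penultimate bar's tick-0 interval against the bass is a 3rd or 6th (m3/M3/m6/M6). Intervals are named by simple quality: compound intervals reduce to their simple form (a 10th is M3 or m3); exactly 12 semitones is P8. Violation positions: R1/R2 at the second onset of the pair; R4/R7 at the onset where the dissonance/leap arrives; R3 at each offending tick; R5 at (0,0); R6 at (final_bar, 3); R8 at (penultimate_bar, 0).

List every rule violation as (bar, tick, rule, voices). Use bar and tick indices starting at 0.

bar 0: v0=G3 v1=G4 downbeat P8
bar 1: v0=A3 v1=E4 downbeat P5
bar 2: v0=G3 v1=F4 downbeat m7
bar 3: v0=F3 v1=G4 downbeat M2
bar 4: v0=A3 v1=C4 downbeat m3
bar 5: v0=G3 v1=C4 downbeat P4
bar 6: v0=A3 v1=E4 downbeat P5
bar 7: v0=B3 v1=F4 downbeat TT
bar 8: v0=C4 v1=B4 downbeat M7
bar 9: v0=B3 v1=A4 downbeat m7
bar 10: v0=F3 v1=G4 downbeat M2
bar 11: v0=G3 v1=G4 downbeat P8
  -> R4 @ bar 2 tick 0 v(0, 1): G3/F4 m7 untreated
  -> R4 @ bar 3 tick 0 v(0, 1): F3/G4 M2 untreated
  -> R4 @ bar 5 tick 0 v(0, 1): G3/C4 P4 untreated
  -> R4 @ bar 7 tick 0 v(0, 1): B3/F4 TT untreated
  -> R7 @ bar 7 tick 2 v(1,): F4->B4 leap 6st
  -> R4 @ bar 10 tick 0 v(0, 1): F3/G4 M2 untreated
  -> R7 @ bar 10 tick 0 v(0,): B3->F3 leap 6st
  -> R8 @ bar 10 tick 0 v(0, 1): penult M2 not 3rd/6th
  -> R2 @ bar 11 tick 0 v(0, 1): F3/C4 P5 -> G3/G4 P8 similar

(2, 0, R4, (0, 1))
(3, 0, R4, (0, 1))
(5, 0, R4, (0, 1))
(7, 0, R4, (0, 1))
(7, 2, R7, (1,))
(10, 0, R4, (0, 1))
(10, 0, R7, (0,))
(10, 0, R8, (0, 1))
(11, 0, R2, (0, 1))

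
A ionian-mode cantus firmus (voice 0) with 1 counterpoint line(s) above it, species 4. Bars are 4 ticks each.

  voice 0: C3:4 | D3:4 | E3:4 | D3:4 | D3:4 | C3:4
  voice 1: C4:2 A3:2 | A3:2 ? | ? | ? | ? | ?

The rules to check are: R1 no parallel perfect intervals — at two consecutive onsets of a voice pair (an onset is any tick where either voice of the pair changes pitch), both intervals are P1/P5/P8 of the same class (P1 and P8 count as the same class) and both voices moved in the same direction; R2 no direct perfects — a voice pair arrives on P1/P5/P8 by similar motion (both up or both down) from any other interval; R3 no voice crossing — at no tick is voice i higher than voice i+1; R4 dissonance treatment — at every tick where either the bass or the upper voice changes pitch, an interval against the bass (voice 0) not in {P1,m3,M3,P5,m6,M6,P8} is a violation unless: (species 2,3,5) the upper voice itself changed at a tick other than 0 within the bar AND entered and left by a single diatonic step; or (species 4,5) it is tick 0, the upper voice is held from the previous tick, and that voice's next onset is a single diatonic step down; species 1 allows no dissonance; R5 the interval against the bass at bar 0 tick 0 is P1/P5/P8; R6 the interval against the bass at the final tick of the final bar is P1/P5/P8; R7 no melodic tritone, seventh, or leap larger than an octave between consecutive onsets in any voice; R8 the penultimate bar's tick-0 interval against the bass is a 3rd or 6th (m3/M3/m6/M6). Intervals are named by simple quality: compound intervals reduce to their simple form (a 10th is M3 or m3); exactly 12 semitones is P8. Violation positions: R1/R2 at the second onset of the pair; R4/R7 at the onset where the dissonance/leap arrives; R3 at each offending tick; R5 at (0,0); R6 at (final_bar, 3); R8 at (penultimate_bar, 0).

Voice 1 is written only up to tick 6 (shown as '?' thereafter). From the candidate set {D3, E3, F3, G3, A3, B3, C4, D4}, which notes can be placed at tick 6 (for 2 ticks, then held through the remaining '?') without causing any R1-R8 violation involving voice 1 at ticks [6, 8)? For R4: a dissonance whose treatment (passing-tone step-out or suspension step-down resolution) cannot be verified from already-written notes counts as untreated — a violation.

{A3, B3, D3, D4, F3}

D3: legal
E3: violates R4
F3: legal
G3: violates R4
A3: legal
B3: legal
C4: violates R4
D4: legal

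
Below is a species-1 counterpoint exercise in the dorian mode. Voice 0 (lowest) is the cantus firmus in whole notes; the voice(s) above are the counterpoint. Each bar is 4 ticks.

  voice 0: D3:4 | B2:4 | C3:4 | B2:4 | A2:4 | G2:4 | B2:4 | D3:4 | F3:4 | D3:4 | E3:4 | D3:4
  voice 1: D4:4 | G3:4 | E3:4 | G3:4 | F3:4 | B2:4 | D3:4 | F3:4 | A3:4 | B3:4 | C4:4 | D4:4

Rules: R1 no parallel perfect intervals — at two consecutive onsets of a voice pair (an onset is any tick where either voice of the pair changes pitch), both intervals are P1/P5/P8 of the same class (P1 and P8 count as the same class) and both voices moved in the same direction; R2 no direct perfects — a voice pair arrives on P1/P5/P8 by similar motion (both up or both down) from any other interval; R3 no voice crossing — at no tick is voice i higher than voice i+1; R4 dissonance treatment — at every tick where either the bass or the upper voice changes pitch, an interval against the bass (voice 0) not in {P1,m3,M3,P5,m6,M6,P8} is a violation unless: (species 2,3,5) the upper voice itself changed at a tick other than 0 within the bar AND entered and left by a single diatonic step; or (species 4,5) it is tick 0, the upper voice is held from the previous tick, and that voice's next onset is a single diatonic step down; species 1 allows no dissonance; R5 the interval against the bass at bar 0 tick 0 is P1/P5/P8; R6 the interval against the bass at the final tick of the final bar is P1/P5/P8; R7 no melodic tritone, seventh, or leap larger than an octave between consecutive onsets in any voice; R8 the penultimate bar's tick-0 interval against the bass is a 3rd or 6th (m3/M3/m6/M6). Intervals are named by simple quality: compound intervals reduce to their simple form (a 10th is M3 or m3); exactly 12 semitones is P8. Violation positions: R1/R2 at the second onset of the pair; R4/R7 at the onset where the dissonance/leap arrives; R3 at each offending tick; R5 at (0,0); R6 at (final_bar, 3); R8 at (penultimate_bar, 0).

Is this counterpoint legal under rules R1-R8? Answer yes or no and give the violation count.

bar 0: v0=D3 v1=D4 (P8)
bar 1: v0=B2 v1=G3 (m6)
bar 2: v0=C3 v1=E3 (M3)
bar 3: v0=B2 v1=G3 (m6)
bar 4: v0=A2 v1=F3 (m6)
bar 5: v0=G2 v1=B2 (M3)
bar 6: v0=B2 v1=D3 (m3)
bar 7: v0=D3 v1=F3 (m3)
bar 8: v0=F3 v1=A3 (M3)
bar 9: v0=D3 v1=B3 (M6)
bar 10: v0=E3 v1=C4 (m6)
bar 11: v0=D3 v1=D4 (P8)
  R7 @ bar5.0: F3->B2 leap 6st

No (1 violations)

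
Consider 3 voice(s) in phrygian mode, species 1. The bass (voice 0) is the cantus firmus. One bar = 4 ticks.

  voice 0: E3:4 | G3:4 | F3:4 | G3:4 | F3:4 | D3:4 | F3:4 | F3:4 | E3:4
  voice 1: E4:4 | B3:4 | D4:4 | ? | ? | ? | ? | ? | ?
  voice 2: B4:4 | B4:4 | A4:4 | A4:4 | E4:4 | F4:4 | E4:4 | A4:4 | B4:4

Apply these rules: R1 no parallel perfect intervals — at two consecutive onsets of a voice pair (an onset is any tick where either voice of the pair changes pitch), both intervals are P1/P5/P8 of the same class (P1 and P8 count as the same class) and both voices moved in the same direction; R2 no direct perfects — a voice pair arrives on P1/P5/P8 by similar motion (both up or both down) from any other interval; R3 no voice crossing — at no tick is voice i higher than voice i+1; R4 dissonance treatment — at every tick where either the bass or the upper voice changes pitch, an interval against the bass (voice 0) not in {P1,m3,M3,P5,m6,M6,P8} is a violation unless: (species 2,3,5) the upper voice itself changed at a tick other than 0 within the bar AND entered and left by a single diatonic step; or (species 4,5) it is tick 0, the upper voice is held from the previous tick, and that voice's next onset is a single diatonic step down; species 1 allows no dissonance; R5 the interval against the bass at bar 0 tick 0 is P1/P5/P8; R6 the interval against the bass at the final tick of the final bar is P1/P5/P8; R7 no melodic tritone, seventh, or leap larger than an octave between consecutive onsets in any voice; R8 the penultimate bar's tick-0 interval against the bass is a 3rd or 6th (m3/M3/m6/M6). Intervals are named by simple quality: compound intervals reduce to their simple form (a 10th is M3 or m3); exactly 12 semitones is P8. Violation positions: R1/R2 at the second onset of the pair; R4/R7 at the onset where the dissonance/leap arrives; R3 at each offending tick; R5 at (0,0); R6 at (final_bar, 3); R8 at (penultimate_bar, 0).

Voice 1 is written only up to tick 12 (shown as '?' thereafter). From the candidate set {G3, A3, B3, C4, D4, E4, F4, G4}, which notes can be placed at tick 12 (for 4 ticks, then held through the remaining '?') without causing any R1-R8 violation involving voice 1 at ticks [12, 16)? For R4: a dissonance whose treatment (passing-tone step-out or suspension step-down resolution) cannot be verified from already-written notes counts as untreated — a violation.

G3: legal
A3: violates R4
B3: legal
C4: violates R4
D4: legal
E4: legal
F4: violates R4
G4: violates R2

{B3, D4, E4, G3}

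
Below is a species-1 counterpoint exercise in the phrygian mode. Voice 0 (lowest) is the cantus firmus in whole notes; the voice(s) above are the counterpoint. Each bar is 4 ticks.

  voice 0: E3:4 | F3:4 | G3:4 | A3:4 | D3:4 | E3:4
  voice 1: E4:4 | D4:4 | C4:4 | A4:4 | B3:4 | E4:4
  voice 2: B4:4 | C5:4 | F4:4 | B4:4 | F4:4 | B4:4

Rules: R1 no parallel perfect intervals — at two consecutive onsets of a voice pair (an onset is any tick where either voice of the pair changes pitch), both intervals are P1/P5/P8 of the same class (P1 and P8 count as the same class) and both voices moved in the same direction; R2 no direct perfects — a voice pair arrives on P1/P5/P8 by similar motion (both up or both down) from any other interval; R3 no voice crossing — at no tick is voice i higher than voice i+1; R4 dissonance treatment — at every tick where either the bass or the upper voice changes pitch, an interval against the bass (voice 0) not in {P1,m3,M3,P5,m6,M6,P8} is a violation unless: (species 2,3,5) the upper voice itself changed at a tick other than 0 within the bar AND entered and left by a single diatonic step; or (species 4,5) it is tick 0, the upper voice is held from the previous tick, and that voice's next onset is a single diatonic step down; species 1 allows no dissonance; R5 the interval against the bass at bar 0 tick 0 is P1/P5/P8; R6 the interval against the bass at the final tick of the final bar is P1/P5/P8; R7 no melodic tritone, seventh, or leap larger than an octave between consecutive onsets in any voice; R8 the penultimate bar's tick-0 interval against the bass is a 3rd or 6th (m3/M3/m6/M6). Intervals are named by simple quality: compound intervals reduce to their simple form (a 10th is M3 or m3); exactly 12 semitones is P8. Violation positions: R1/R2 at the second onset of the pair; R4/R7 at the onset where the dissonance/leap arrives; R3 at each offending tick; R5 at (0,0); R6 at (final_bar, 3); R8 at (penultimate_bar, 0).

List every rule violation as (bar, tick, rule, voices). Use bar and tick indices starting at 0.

(1, 0, R1, (0, 2))
(2, 0, R4, (0, 1))
(2, 0, R4, (0, 2))
(3, 0, R2, (0, 1))
(3, 0, R4, (0, 2))
(3, 0, R7, (2,))
(4, 0, R7, (1,))
(4, 0, R7, (2,))
(5, 0, R2, (0, 1))
(5, 0, R2, (0, 2))
(5, 0, R2, (1, 2))
(5, 0, R7, (2,))

bar 0: v0=E3 v1=E4 v2=B4 downbeat P5
bar 1: v0=F3 v1=D4 v2=C5 downbeat P5
bar 2: v0=G3 v1=C4 v2=F4 downbeat m7
bar 3: v0=A3 v1=A4 v2=B4 downbeat M2
bar 4: v0=D3 v1=B3 v2=F4 downbeat m3
bar 5: v0=E3 v1=E4 v2=B4 downbeat P5
  -> R1 @ bar 1 tick 0 v(0, 2): E3/B4 P5 -> F3/C5 P5 similar
  -> R4 @ bar 2 tick 0 v(0, 1): G3/C4 P4 untreated
  -> R4 @ bar 2 tick 0 v(0, 2): G3/F4 m7 untreated
  -> R2 @ bar 3 tick 0 v(0, 1): G3/C4 P4 -> A3/A4 P8 similar
  -> R4 @ bar 3 tick 0 v(0, 2): A3/B4 M2 untreated
  -> R7 @ bar 3 tick 0 v(2,): F4->B4 leap 6st
  -> R7 @ bar 4 tick 0 v(1,): A4->B3 leap 10st
  -> R7 @ bar 4 tick 0 v(2,): B4->F4 leap 6st
  -> R2 @ bar 5 tick 0 v(0, 1): D3/B3 M6 -> E3/E4 P8 similar
  -> R2 @ bar 5 tick 0 v(0, 2): D3/F4 m3 -> E3/B4 P5 similar
  -> R2 @ bar 5 tick 0 v(1, 2): B3/F4 TT -> E4/B4 P5 similar
  -> R7 @ bar 5 tick 0 v(2,): F4->B4 leap 6st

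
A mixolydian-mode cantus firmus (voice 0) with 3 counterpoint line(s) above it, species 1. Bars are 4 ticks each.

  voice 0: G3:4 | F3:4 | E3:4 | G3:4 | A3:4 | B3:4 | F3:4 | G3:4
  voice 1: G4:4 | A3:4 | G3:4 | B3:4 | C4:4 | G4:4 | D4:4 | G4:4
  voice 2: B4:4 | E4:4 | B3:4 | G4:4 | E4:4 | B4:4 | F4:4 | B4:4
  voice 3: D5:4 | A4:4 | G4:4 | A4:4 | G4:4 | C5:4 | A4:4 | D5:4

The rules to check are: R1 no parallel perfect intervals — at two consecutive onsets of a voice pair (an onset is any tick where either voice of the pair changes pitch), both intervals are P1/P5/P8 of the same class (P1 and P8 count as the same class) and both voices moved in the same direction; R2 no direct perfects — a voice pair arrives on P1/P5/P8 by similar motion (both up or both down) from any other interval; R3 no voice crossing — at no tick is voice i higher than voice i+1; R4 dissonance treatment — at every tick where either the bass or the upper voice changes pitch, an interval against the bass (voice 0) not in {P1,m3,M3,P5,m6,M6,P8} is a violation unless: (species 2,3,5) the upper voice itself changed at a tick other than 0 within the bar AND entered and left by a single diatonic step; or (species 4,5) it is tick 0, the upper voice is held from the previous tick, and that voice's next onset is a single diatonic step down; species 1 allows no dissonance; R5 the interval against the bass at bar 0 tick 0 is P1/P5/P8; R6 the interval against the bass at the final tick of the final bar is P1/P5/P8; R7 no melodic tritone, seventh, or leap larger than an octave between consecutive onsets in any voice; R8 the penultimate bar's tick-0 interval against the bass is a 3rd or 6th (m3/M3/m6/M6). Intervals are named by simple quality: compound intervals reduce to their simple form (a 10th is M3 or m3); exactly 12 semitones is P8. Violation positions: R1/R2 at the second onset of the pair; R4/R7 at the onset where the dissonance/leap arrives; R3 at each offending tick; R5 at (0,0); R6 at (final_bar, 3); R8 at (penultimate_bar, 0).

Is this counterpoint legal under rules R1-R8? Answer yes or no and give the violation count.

No (22 violations)

bar 0: v0=G3 v1=G4 v2=B4 v3=D5 (P5)
bar 1: v0=F3 v1=A3 v2=E4 v3=A4 (M3)
bar 2: v0=E3 v1=G3 v2=B3 v3=G4 (m3)
bar 3: v0=G3 v1=B3 v2=G4 v3=A4 (M2)
bar 4: v0=A3 v1=C4 v2=E4 v3=G4 (m7)
bar 5: v0=B3 v1=G4 v2=B4 v3=C5 (m2)
bar 6: v0=F3 v1=D4 v2=F4 v3=A4 (M3)
bar 7: v0=G3 v1=G4 v2=B4 v3=D5 (P5)
  R5 @ bar0.0: opens on M3
  R2 @ bar1.0: G4/B4 M3 -> A3/E4 P5 similar
  R2 @ bar1.0: G4/D5 P5 -> A3/A4 P8 similar
  R4 @ bar1.0: F3/E4 M7 untreated
  R7 @ bar1.0: G4->A3 leap 10st
  R1 @ bar2.0: A3/A4 P8 -> G3/G4 P8 similar
  R2 @ bar2.0: F3/E4 M7 -> E3/B3 P5 similar
  R2 @ bar3.0: E3/B3 P5 -> G3/G4 P8 similar
  R4 @ bar3.0: G3/A4 M2 untreated
  R4 @ bar4.0: A3/G4 m7 untreated
  R2 @ bar5.0: A3/E4 P5 -> B3/B4 P8 similar
  R4 @ bar5.0: B3/C5 m2 untreated
  R1 @ bar6.0: B3/B4 P8 -> F3/F4 P8 similar
  R2 @ bar6.0: G4/C5 P4 -> D4/A4 P5 similar
  R7 @ bar6.0: B3->F3 leap 6st
  R7 @ bar6.0: B4->F4 leap 6st
  R8 @ bar6.0: penult P8 not 3rd/6th
  R1 @ bar7.0: D4/A4 P5 -> G4/D5 P5 similar
  R2 @ bar7.0: F3/D4 M6 -> G3/G4 P8 similar
  R2 @ bar7.0: F3/A4 M3 -> G3/D5 P5 similar
  R7 @ bar7.0: F4->B4 leap 6st
  R6 @ bar7.3: closes on M3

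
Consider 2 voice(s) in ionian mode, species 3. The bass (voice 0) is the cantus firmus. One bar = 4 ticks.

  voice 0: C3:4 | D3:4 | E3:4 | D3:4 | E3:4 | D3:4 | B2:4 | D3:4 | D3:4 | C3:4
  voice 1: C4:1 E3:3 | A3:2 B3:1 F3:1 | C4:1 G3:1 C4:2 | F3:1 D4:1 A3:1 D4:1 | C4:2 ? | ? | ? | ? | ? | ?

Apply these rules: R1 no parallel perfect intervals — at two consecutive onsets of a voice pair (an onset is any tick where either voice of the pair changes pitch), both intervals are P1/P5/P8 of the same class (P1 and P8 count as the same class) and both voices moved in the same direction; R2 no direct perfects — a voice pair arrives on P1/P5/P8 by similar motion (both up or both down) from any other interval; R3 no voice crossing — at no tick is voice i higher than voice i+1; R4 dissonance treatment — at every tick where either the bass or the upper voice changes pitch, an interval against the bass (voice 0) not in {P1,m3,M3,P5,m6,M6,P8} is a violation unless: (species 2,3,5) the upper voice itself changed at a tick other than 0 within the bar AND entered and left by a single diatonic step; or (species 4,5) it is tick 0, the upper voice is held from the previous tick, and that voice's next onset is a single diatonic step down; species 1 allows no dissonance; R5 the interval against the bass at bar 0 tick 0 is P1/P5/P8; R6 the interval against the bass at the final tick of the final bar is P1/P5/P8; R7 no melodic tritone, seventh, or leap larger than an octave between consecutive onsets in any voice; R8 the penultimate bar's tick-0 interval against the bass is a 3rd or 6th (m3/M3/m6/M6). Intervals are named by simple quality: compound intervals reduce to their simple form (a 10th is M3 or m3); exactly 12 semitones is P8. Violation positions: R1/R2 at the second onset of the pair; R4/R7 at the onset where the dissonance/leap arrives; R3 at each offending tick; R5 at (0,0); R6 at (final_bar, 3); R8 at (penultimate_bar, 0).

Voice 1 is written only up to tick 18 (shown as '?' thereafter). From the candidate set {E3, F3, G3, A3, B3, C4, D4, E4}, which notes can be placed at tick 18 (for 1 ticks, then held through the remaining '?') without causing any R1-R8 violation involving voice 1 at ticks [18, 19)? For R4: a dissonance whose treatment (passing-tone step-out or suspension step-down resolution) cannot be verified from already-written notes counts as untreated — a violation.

E3: legal
F3: violates R4
G3: legal
A3: violates R4
B3: legal
C4: legal
D4: violates R4
E4: legal

{B3, C4, E3, E4, G3}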